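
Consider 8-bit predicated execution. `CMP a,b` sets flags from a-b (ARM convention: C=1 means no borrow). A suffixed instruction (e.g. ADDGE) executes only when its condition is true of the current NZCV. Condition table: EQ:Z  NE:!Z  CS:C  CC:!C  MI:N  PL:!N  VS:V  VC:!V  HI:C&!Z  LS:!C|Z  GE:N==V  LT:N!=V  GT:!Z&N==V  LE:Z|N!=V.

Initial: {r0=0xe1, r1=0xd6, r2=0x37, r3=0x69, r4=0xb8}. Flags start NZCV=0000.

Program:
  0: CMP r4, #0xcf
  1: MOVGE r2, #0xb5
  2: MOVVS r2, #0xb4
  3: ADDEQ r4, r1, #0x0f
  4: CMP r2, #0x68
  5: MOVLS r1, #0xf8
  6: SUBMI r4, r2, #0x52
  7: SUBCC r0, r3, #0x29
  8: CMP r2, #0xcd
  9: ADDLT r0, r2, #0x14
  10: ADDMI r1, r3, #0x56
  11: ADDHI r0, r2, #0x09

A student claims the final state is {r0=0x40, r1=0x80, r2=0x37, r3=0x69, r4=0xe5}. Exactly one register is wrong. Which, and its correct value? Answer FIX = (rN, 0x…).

FIX = (r1, 0xf8)

[0] flags=1000 → (cmp)
[1] flags=1000 GE?F → skip
[2] flags=1000 VS?F → skip
[3] flags=1000 EQ?F → skip
[4] flags=1000 → (cmp)
[5] flags=1000 LS?T → r1=0xf8
[6] flags=1000 MI?T → r4=0xe5
[7] flags=1000 CC?T → r0=0x40
[8] flags=0000 → (cmp)
[9] flags=0000 LT?F → skip
[10] flags=0000 MI?F → skip
[11] flags=0000 HI?F → skip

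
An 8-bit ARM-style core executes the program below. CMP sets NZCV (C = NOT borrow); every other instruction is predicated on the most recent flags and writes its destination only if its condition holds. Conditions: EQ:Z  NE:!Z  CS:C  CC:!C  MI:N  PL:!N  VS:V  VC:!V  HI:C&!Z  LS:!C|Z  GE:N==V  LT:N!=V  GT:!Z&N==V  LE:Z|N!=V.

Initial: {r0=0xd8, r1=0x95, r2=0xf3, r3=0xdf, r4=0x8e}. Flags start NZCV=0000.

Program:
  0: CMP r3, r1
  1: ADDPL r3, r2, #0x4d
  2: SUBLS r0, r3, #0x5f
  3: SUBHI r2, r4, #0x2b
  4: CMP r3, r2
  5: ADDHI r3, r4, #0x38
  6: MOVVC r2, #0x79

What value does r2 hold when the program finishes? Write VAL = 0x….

0: ✓ CMP  NZCV=0010
1: ✓ ADDPL  r3←0x40
2: · SUBLS
3: ✓ SUBHI  r2←0x63
4: ✓ CMP  NZCV=1000
5: · ADDHI
6: ✓ MOVVC  r2←0x79

VAL = 0x79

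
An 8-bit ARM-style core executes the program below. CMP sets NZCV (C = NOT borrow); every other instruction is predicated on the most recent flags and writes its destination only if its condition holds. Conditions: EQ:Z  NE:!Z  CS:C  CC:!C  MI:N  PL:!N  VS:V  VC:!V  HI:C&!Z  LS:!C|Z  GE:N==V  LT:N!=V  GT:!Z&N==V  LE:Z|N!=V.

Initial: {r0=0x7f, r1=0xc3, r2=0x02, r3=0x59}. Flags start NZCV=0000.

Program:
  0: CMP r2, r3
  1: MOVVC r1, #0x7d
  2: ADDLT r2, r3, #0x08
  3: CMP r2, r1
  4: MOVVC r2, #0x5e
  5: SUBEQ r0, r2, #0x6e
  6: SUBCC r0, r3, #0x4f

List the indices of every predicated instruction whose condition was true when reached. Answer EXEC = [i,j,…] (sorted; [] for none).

EXEC = [1,2,4,6]

[0] flags=1000 → (cmp)
[1] flags=1000 VC?T → r1=0x7d
[2] flags=1000 LT?T → r2=0x61
[3] flags=1000 → (cmp)
[4] flags=1000 VC?T → r2=0x5e
[5] flags=1000 EQ?F → skip
[6] flags=1000 CC?T → r0=0x0a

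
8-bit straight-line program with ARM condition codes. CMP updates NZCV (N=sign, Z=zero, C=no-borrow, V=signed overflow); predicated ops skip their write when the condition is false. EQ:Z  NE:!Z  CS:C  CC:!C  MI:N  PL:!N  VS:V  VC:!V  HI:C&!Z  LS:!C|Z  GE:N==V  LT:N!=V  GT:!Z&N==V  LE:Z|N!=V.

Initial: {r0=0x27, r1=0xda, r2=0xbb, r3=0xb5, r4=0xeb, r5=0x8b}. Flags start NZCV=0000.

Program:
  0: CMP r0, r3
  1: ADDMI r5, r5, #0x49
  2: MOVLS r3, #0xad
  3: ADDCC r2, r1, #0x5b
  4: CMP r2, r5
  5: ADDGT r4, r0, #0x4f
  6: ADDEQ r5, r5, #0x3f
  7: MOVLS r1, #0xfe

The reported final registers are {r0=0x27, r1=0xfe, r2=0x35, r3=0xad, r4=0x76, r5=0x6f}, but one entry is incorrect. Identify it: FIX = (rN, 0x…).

FIX = (r5, 0x8b)

[0] flags=0000 → (cmp)
[1] flags=0000 MI?F → skip
[2] flags=0000 LS?T → r3=0xad
[3] flags=0000 CC?T → r2=0x35
[4] flags=1001 → (cmp)
[5] flags=1001 GT?T → r4=0x76
[6] flags=1001 EQ?F → skip
[7] flags=1001 LS?T → r1=0xfe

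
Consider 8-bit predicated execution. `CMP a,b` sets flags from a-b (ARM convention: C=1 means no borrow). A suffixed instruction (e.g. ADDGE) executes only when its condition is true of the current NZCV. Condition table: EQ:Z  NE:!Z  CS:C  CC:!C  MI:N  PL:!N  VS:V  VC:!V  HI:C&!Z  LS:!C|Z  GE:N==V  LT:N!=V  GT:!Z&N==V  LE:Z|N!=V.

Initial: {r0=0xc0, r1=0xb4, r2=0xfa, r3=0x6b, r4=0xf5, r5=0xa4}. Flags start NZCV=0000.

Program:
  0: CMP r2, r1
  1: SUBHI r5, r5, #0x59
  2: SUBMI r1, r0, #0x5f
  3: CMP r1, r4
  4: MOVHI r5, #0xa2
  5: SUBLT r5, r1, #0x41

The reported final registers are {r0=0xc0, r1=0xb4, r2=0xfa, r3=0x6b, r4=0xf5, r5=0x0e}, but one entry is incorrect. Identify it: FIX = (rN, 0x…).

FIX = (r5, 0x73)

[0] flags=0010 → (cmp)
[1] flags=0010 HI?T → r5=0x4b
[2] flags=0010 MI?F → skip
[3] flags=1000 → (cmp)
[4] flags=1000 HI?F → skip
[5] flags=1000 LT?T → r5=0x73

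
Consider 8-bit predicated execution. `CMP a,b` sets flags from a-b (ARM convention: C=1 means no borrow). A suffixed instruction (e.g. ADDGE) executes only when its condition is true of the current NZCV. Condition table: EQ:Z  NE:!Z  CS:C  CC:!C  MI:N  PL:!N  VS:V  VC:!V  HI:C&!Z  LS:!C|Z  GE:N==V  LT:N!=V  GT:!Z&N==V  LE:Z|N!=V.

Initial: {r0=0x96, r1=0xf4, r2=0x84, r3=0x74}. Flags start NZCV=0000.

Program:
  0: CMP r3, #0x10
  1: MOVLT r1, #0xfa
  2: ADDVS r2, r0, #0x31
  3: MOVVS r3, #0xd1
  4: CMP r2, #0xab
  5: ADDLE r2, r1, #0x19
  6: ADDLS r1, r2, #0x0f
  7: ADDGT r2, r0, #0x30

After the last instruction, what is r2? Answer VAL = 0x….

0: ✓ CMP  NZCV=0010
1: · MOVLT
2: · ADDVS
3: · MOVVS
4: ✓ CMP  NZCV=1000
5: ✓ ADDLE  r2←0x0d
6: ✓ ADDLS  r1←0x1c
7: · ADDGT

VAL = 0x0d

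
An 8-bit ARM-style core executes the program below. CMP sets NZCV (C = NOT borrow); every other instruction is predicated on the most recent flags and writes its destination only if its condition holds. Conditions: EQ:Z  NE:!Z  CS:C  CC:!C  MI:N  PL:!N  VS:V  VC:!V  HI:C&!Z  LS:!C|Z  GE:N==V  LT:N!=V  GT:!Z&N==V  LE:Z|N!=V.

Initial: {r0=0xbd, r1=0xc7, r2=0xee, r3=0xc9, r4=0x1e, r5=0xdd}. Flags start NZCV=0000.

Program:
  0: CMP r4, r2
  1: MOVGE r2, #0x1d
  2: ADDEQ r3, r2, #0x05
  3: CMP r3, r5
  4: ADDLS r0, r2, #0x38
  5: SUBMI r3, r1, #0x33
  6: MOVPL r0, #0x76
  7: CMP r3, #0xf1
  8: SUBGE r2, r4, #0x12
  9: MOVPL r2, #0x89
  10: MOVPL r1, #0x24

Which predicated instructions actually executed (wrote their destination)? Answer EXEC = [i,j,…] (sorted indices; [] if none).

EXEC = [1,4,5]

0: ✓ CMP  NZCV=0000
1: ✓ MOVGE  r2←0x1d
2: · ADDEQ
3: ✓ CMP  NZCV=1000
4: ✓ ADDLS  r0←0x55
5: ✓ SUBMI  r3←0x94
6: · MOVPL
7: ✓ CMP  NZCV=1000
8: · SUBGE
9: · MOVPL
10: · MOVPL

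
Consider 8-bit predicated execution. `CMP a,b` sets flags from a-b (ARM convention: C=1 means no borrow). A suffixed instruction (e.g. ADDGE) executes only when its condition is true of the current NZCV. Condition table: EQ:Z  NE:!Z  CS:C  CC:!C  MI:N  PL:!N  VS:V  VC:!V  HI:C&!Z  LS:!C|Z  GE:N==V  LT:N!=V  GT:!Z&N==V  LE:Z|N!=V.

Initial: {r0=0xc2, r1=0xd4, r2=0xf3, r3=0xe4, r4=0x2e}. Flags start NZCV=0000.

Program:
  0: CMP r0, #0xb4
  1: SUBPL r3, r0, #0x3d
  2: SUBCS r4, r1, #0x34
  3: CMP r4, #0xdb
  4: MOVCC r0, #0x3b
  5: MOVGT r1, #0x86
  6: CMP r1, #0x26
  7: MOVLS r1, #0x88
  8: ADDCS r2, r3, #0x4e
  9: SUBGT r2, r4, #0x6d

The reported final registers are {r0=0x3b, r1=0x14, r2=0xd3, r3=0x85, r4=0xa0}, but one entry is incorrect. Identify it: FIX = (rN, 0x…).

0: ✓ CMP  NZCV=0010
1: ✓ SUBPL  r3←0x85
2: ✓ SUBCS  r4←0xa0
3: ✓ CMP  NZCV=1000
4: ✓ MOVCC  r0←0x3b
5: · MOVGT
6: ✓ CMP  NZCV=1010
7: · MOVLS
8: ✓ ADDCS  r2←0xd3
9: · SUBGT

FIX = (r1, 0xd4)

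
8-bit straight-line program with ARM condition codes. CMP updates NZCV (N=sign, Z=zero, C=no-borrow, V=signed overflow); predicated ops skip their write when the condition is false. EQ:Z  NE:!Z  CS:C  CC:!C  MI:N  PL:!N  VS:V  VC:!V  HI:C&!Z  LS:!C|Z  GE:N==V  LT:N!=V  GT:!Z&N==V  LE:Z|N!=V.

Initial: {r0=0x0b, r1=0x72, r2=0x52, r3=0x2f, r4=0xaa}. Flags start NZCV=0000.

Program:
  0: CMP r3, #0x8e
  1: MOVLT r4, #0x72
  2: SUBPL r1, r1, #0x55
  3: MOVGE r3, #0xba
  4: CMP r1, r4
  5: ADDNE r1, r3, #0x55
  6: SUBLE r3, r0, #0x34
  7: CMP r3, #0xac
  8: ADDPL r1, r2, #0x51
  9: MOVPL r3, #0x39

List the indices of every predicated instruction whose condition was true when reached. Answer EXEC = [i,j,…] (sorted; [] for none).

EXEC = [3,5,8,9]

0: ✓ CMP  NZCV=1001
1: · MOVLT
2: · SUBPL
3: ✓ MOVGE  r3←0xba
4: ✓ CMP  NZCV=1001
5: ✓ ADDNE  r1←0x0f
6: · SUBLE
7: ✓ CMP  NZCV=0010
8: ✓ ADDPL  r1←0xa3
9: ✓ MOVPL  r3←0x39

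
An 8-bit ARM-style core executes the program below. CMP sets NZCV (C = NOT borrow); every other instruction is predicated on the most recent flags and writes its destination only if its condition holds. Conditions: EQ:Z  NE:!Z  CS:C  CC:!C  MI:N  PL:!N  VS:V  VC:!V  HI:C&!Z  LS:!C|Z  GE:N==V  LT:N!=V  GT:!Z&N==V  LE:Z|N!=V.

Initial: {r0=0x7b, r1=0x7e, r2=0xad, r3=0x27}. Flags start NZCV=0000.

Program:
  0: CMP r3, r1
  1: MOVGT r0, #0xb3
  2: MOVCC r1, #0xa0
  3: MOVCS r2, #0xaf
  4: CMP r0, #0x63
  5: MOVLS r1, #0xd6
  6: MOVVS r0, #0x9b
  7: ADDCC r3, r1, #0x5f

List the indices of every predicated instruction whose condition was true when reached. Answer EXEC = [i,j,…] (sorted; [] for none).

EXEC = [2]

0: ✓ CMP  NZCV=1000
1: · MOVGT
2: ✓ MOVCC  r1←0xa0
3: · MOVCS
4: ✓ CMP  NZCV=0010
5: · MOVLS
6: · MOVVS
7: · ADDCC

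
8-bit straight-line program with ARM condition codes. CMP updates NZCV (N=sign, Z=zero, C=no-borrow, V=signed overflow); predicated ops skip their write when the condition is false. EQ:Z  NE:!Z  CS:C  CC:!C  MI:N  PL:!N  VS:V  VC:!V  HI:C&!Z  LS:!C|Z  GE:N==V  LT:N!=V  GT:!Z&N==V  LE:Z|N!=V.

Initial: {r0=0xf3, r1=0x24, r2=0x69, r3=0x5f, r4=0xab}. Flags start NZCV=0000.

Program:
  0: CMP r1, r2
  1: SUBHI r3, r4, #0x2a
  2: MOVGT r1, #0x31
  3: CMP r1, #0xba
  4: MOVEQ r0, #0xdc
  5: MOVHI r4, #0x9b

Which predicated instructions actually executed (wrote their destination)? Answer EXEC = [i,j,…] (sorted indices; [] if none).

0: ✓ CMP  NZCV=1000
1: · SUBHI
2: · MOVGT
3: ✓ CMP  NZCV=0000
4: · MOVEQ
5: · MOVHI

EXEC = []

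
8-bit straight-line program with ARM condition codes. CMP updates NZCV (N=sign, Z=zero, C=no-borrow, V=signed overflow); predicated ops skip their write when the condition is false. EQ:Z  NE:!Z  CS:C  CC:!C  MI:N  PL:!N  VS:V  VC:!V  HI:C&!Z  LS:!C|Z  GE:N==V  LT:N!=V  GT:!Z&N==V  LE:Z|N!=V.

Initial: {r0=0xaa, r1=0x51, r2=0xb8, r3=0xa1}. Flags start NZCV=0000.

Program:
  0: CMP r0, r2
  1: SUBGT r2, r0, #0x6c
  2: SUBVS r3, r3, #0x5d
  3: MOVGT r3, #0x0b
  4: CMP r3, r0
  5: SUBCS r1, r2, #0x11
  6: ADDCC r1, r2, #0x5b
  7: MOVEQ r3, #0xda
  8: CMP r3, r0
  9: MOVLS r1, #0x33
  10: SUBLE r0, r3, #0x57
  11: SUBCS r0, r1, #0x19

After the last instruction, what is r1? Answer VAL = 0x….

[0] flags=1000 → (cmp)
[1] flags=1000 GT?F → skip
[2] flags=1000 VS?F → skip
[3] flags=1000 GT?F → skip
[4] flags=1000 → (cmp)
[5] flags=1000 CS?F → skip
[6] flags=1000 CC?T → r1=0x13
[7] flags=1000 EQ?F → skip
[8] flags=1000 → (cmp)
[9] flags=1000 LS?T → r1=0x33
[10] flags=1000 LE?T → r0=0x4a
[11] flags=1000 CS?F → skip

VAL = 0x33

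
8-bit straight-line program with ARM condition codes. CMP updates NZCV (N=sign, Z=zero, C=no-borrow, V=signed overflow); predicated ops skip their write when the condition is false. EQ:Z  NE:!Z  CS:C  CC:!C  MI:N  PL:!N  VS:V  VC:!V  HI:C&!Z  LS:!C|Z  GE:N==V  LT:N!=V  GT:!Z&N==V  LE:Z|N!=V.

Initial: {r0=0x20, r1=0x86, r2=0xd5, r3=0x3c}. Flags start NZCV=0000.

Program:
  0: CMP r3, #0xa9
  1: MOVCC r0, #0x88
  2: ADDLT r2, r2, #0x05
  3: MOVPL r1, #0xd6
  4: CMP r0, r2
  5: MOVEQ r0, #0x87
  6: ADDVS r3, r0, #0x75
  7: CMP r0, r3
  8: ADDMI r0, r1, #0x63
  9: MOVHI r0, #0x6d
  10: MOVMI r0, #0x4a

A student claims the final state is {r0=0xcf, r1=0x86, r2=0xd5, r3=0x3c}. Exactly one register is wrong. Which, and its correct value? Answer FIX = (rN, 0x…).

FIX = (r0, 0x6d)

[0] flags=1001 → (cmp)
[1] flags=1001 CC?T → r0=0x88
[2] flags=1001 LT?F → skip
[3] flags=1001 PL?F → skip
[4] flags=1000 → (cmp)
[5] flags=1000 EQ?F → skip
[6] flags=1000 VS?F → skip
[7] flags=0011 → (cmp)
[8] flags=0011 MI?F → skip
[9] flags=0011 HI?T → r0=0x6d
[10] flags=0011 MI?F → skip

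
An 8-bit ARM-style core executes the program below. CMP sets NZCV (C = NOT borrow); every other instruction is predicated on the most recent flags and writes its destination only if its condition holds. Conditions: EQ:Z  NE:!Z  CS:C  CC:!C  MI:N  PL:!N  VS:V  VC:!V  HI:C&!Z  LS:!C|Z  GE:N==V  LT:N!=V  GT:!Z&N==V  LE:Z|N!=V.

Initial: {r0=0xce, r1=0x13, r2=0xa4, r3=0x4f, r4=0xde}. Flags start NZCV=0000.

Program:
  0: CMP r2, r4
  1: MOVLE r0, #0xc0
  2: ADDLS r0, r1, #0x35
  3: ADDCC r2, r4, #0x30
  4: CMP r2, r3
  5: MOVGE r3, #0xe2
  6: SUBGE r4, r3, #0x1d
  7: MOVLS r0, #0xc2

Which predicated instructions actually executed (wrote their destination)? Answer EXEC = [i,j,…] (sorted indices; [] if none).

[0] flags=1000 → (cmp)
[1] flags=1000 LE?T → r0=0xc0
[2] flags=1000 LS?T → r0=0x48
[3] flags=1000 CC?T → r2=0x0e
[4] flags=1000 → (cmp)
[5] flags=1000 GE?F → skip
[6] flags=1000 GE?F → skip
[7] flags=1000 LS?T → r0=0xc2

EXEC = [1,2,3,7]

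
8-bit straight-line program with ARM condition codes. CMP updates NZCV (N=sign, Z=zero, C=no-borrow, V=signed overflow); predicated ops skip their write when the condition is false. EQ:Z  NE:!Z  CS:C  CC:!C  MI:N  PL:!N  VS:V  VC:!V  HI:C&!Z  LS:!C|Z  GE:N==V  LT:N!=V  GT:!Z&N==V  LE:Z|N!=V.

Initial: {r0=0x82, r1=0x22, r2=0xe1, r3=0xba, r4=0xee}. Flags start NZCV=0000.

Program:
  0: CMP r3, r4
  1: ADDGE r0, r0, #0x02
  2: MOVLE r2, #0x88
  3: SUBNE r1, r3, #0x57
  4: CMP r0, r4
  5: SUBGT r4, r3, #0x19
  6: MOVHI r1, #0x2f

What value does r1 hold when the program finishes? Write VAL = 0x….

VAL = 0x63

0: ✓ CMP  NZCV=1000
1: · ADDGE
2: ✓ MOVLE  r2←0x88
3: ✓ SUBNE  r1←0x63
4: ✓ CMP  NZCV=1000
5: · SUBGT
6: · MOVHI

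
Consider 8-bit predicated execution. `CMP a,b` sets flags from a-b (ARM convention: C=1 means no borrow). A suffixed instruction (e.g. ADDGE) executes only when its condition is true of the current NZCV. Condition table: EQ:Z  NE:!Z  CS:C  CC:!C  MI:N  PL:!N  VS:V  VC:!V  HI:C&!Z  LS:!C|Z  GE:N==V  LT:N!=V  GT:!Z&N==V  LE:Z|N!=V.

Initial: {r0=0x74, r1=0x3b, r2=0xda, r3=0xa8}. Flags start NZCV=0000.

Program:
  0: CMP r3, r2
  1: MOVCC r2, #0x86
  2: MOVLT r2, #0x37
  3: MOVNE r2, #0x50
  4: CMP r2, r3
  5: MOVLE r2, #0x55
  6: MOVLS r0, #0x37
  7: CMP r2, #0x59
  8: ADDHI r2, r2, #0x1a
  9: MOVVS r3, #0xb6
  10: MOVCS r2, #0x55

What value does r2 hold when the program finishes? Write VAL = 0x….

0: ✓ CMP  NZCV=1000
1: ✓ MOVCC  r2←0x86
2: ✓ MOVLT  r2←0x37
3: ✓ MOVNE  r2←0x50
4: ✓ CMP  NZCV=1001
5: · MOVLE
6: ✓ MOVLS  r0←0x37
7: ✓ CMP  NZCV=1000
8: · ADDHI
9: · MOVVS
10: · MOVCS

VAL = 0x50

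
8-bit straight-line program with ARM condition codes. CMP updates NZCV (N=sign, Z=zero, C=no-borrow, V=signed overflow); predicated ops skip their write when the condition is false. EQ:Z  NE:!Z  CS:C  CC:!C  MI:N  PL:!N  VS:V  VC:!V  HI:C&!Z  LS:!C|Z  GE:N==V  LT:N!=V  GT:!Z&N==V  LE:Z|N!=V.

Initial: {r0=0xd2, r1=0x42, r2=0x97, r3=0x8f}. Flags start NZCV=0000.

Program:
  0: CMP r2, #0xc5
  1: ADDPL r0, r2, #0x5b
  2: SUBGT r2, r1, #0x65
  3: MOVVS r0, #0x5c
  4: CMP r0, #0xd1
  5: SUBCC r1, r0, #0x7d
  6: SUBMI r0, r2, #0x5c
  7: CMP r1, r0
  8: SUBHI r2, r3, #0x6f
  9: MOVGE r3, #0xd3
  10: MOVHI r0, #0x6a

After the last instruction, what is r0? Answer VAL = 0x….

0: ✓ CMP  NZCV=1000
1: · ADDPL
2: · SUBGT
3: · MOVVS
4: ✓ CMP  NZCV=0010
5: · SUBCC
6: · SUBMI
7: ✓ CMP  NZCV=0000
8: · SUBHI
9: ✓ MOVGE  r3←0xd3
10: · MOVHI

VAL = 0xd2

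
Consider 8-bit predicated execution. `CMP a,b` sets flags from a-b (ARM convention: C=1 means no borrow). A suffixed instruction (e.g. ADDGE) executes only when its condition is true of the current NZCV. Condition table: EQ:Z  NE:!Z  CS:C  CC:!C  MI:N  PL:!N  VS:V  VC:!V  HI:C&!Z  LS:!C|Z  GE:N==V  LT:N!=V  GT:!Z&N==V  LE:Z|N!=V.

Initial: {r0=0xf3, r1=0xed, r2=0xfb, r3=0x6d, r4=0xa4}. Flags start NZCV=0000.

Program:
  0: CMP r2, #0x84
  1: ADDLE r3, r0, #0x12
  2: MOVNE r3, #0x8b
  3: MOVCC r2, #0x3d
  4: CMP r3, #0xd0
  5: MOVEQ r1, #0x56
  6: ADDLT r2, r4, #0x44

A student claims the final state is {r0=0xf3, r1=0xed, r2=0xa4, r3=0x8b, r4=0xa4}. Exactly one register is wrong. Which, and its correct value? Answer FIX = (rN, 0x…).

FIX = (r2, 0xe8)

0: ✓ CMP  NZCV=0010
1: · ADDLE
2: ✓ MOVNE  r3←0x8b
3: · MOVCC
4: ✓ CMP  NZCV=1000
5: · MOVEQ
6: ✓ ADDLT  r2←0xe8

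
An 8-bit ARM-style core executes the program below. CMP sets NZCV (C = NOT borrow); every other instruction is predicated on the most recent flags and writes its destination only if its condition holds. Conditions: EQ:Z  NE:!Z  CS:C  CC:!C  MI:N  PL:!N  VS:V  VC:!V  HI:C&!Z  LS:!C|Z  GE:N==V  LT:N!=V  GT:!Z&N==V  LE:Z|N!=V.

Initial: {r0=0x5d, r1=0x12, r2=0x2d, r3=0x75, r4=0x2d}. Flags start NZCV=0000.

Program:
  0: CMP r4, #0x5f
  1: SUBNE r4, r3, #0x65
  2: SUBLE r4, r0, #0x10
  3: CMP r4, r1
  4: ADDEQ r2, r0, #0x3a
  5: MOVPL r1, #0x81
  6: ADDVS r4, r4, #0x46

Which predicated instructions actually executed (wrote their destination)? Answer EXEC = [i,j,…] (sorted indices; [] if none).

EXEC = [1,2,5]

[0] flags=1000 → (cmp)
[1] flags=1000 NE?T → r4=0x10
[2] flags=1000 LE?T → r4=0x4d
[3] flags=0010 → (cmp)
[4] flags=0010 EQ?F → skip
[5] flags=0010 PL?T → r1=0x81
[6] flags=0010 VS?F → skip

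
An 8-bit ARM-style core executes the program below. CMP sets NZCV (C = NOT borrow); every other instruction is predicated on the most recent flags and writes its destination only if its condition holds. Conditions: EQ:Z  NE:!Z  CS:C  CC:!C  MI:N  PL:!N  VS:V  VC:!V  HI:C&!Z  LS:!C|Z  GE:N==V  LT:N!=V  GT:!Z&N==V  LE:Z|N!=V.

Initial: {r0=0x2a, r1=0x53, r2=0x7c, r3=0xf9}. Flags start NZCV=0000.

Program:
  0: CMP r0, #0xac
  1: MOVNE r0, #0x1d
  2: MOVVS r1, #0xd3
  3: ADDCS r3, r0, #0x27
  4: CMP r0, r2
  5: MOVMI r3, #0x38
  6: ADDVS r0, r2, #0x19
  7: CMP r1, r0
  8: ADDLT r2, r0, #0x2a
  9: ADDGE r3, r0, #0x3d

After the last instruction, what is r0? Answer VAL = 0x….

VAL = 0x1d

0: ✓ CMP  NZCV=0000
1: ✓ MOVNE  r0←0x1d
2: · MOVVS
3: · ADDCS
4: ✓ CMP  NZCV=1000
5: ✓ MOVMI  r3←0x38
6: · ADDVS
7: ✓ CMP  NZCV=0010
8: · ADDLT
9: ✓ ADDGE  r3←0x5a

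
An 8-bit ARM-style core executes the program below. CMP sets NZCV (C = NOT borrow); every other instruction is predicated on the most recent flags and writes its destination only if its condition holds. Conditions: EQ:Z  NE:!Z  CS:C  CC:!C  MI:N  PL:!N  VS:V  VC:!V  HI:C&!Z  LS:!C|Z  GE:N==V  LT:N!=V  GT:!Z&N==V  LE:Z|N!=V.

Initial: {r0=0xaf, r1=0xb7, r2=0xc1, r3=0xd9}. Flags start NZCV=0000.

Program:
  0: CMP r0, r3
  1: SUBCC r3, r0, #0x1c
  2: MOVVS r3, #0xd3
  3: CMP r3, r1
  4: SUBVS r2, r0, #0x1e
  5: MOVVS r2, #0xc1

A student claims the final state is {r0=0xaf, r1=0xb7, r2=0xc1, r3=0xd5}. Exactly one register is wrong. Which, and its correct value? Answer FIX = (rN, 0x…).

FIX = (r3, 0x93)

[0] flags=1000 → (cmp)
[1] flags=1000 CC?T → r3=0x93
[2] flags=1000 VS?F → skip
[3] flags=1000 → (cmp)
[4] flags=1000 VS?F → skip
[5] flags=1000 VS?F → skip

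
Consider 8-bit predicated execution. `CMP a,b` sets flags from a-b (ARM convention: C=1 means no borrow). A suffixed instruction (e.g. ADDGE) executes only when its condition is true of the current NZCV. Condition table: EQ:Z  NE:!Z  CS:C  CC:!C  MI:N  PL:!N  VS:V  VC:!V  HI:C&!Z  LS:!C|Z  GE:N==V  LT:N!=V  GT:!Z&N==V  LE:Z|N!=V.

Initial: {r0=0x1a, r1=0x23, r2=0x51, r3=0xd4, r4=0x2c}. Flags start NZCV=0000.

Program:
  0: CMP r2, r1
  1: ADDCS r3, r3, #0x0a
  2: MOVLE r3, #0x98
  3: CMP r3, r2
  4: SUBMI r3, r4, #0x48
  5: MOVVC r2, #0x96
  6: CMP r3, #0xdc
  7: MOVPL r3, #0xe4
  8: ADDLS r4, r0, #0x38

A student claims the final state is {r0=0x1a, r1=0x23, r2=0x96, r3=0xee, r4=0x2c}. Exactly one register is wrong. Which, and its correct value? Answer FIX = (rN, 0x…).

[0] flags=0010 → (cmp)
[1] flags=0010 CS?T → r3=0xde
[2] flags=0010 LE?F → skip
[3] flags=1010 → (cmp)
[4] flags=1010 MI?T → r3=0xe4
[5] flags=1010 VC?T → r2=0x96
[6] flags=0010 → (cmp)
[7] flags=0010 PL?T → r3=0xe4
[8] flags=0010 LS?F → skip

FIX = (r3, 0xe4)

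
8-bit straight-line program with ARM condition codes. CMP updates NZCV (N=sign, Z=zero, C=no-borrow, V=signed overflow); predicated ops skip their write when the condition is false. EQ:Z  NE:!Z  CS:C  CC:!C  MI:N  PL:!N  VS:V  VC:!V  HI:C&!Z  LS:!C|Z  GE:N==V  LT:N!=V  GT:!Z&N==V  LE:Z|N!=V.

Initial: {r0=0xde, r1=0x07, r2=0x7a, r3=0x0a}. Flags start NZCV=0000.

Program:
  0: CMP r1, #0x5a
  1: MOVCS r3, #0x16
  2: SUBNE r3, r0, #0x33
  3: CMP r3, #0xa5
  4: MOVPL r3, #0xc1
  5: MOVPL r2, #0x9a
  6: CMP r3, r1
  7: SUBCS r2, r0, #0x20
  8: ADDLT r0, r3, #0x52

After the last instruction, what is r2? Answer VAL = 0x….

VAL = 0xbe

[0] flags=1000 → (cmp)
[1] flags=1000 CS?F → skip
[2] flags=1000 NE?T → r3=0xab
[3] flags=0010 → (cmp)
[4] flags=0010 PL?T → r3=0xc1
[5] flags=0010 PL?T → r2=0x9a
[6] flags=1010 → (cmp)
[7] flags=1010 CS?T → r2=0xbe
[8] flags=1010 LT?T → r0=0x13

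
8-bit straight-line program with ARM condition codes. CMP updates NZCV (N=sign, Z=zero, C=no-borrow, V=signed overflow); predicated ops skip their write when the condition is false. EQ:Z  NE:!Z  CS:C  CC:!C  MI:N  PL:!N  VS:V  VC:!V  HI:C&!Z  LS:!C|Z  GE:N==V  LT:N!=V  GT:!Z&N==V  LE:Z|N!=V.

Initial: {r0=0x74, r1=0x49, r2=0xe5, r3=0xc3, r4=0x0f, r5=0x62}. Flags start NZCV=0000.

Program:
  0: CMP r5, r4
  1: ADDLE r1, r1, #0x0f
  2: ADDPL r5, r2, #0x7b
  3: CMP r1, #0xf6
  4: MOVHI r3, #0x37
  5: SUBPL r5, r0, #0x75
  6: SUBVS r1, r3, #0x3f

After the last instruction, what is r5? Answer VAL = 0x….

VAL = 0xff

0: ✓ CMP  NZCV=0010
1: · ADDLE
2: ✓ ADDPL  r5←0x60
3: ✓ CMP  NZCV=0000
4: · MOVHI
5: ✓ SUBPL  r5←0xff
6: · SUBVS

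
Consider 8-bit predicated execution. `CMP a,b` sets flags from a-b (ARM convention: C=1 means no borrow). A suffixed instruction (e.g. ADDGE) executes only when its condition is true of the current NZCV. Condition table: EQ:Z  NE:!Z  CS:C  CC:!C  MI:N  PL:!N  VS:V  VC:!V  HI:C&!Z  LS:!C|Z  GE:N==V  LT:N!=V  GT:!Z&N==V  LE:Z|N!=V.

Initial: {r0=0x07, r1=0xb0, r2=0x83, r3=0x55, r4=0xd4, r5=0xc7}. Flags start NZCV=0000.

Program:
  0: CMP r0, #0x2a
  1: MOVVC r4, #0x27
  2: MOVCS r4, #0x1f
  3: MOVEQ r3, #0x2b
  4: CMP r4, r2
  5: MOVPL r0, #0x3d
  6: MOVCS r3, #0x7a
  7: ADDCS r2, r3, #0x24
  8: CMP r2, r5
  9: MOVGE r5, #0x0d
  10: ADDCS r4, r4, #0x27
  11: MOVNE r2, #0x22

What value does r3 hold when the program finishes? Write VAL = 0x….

[0] flags=1000 → (cmp)
[1] flags=1000 VC?T → r4=0x27
[2] flags=1000 CS?F → skip
[3] flags=1000 EQ?F → skip
[4] flags=1001 → (cmp)
[5] flags=1001 PL?F → skip
[6] flags=1001 CS?F → skip
[7] flags=1001 CS?F → skip
[8] flags=1000 → (cmp)
[9] flags=1000 GE?F → skip
[10] flags=1000 CS?F → skip
[11] flags=1000 NE?T → r2=0x22

VAL = 0x55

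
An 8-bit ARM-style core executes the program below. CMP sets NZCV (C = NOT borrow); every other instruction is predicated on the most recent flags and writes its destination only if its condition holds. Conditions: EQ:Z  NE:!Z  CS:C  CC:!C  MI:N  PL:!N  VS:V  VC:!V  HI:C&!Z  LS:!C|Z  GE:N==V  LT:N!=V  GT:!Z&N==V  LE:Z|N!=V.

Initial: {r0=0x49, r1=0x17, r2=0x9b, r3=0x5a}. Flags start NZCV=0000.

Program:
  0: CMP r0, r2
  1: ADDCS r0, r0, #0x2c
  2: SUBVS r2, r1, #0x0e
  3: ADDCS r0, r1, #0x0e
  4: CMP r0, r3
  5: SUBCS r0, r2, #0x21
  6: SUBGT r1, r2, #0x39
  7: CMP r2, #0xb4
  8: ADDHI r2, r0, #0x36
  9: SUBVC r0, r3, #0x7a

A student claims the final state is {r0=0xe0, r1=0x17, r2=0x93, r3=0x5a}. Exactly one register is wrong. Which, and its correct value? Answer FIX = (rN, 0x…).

FIX = (r2, 0x09)

0: ✓ CMP  NZCV=1001
1: · ADDCS
2: ✓ SUBVS  r2←0x09
3: · ADDCS
4: ✓ CMP  NZCV=1000
5: · SUBCS
6: · SUBGT
7: ✓ CMP  NZCV=0000
8: · ADDHI
9: ✓ SUBVC  r0←0xe0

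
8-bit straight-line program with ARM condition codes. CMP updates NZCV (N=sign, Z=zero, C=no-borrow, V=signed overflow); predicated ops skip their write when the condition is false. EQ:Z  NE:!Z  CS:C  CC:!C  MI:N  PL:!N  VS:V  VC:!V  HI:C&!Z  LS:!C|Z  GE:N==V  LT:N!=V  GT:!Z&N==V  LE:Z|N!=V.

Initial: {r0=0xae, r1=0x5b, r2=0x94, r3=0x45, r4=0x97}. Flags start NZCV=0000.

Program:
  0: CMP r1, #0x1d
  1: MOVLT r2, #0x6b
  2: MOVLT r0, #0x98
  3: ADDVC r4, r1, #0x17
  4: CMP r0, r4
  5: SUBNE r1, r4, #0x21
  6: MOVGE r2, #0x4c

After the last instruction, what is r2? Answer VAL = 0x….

VAL = 0x94

0: ✓ CMP  NZCV=0010
1: · MOVLT
2: · MOVLT
3: ✓ ADDVC  r4←0x72
4: ✓ CMP  NZCV=0011
5: ✓ SUBNE  r1←0x51
6: · MOVGE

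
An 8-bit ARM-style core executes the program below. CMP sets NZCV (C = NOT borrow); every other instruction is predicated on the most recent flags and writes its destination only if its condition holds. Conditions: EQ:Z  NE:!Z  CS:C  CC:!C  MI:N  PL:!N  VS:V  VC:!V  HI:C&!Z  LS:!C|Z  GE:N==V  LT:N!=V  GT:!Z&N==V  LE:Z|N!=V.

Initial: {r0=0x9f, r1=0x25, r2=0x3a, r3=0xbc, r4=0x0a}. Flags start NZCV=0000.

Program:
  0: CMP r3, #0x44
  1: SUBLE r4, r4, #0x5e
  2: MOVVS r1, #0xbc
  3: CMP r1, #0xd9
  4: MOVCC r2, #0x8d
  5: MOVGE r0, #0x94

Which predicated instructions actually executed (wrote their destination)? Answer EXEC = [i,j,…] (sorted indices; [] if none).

EXEC = [1,2,4]

[0] flags=0011 → (cmp)
[1] flags=0011 LE?T → r4=0xac
[2] flags=0011 VS?T → r1=0xbc
[3] flags=1000 → (cmp)
[4] flags=1000 CC?T → r2=0x8d
[5] flags=1000 GE?F → skip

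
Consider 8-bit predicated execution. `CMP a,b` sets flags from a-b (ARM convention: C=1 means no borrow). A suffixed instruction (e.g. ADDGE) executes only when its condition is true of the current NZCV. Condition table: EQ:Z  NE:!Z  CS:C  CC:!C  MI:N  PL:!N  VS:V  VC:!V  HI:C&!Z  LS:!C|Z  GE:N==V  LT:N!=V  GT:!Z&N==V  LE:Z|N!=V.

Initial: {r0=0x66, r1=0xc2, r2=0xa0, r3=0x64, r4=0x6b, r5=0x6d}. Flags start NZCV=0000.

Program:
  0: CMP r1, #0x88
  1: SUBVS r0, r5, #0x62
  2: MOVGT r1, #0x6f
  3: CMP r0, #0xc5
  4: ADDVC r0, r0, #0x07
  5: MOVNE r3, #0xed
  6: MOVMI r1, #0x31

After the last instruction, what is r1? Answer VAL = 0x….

[0] flags=0010 → (cmp)
[1] flags=0010 VS?F → skip
[2] flags=0010 GT?T → r1=0x6f
[3] flags=1001 → (cmp)
[4] flags=1001 VC?F → skip
[5] flags=1001 NE?T → r3=0xed
[6] flags=1001 MI?T → r1=0x31

VAL = 0x31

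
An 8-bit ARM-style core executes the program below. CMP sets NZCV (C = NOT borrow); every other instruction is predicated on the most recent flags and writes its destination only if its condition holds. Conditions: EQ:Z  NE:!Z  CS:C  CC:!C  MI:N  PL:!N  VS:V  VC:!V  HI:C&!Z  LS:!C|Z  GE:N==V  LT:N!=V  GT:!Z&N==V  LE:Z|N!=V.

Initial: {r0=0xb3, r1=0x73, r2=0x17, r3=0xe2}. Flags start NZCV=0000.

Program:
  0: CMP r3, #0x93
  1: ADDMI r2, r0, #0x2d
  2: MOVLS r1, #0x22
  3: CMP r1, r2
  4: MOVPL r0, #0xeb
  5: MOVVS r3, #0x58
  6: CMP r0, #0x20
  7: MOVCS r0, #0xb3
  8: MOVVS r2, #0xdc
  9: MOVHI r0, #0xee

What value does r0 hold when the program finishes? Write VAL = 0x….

0: ✓ CMP  NZCV=0010
1: · ADDMI
2: · MOVLS
3: ✓ CMP  NZCV=0010
4: ✓ MOVPL  r0←0xeb
5: · MOVVS
6: ✓ CMP  NZCV=1010
7: ✓ MOVCS  r0←0xb3
8: · MOVVS
9: ✓ MOVHI  r0←0xee

VAL = 0xee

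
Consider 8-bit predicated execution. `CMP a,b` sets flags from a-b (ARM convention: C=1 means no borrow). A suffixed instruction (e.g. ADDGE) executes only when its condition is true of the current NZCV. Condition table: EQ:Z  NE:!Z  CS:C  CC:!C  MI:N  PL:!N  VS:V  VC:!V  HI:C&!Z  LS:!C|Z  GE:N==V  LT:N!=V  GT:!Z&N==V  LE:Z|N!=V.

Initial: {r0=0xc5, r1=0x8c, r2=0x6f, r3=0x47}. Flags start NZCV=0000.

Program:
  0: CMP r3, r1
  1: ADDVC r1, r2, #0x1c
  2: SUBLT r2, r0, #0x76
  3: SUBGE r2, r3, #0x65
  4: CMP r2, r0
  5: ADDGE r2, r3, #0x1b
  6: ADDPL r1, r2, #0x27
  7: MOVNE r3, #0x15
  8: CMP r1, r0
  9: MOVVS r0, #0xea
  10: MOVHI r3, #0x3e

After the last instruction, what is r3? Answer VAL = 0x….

0: ✓ CMP  NZCV=1001
1: · ADDVC
2: · SUBLT
3: ✓ SUBGE  r2←0xe2
4: ✓ CMP  NZCV=0010
5: ✓ ADDGE  r2←0x62
6: ✓ ADDPL  r1←0x89
7: ✓ MOVNE  r3←0x15
8: ✓ CMP  NZCV=1000
9: · MOVVS
10: · MOVHI

VAL = 0x15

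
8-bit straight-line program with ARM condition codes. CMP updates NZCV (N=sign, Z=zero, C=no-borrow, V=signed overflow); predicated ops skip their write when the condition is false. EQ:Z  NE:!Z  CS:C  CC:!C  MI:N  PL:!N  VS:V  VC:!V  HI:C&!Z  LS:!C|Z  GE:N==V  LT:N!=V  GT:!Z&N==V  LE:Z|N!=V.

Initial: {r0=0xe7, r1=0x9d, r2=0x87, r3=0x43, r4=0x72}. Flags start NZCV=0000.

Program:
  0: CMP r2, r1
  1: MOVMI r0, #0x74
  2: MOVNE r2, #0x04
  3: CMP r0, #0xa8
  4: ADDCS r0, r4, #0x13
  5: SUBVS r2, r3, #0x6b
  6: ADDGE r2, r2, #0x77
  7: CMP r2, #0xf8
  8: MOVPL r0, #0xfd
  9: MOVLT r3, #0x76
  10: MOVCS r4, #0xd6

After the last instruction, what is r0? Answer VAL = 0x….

VAL = 0xfd

[0] flags=1000 → (cmp)
[1] flags=1000 MI?T → r0=0x74
[2] flags=1000 NE?T → r2=0x04
[3] flags=1001 → (cmp)
[4] flags=1001 CS?F → skip
[5] flags=1001 VS?T → r2=0xd8
[6] flags=1001 GE?T → r2=0x4f
[7] flags=0000 → (cmp)
[8] flags=0000 PL?T → r0=0xfd
[9] flags=0000 LT?F → skip
[10] flags=0000 CS?F → skip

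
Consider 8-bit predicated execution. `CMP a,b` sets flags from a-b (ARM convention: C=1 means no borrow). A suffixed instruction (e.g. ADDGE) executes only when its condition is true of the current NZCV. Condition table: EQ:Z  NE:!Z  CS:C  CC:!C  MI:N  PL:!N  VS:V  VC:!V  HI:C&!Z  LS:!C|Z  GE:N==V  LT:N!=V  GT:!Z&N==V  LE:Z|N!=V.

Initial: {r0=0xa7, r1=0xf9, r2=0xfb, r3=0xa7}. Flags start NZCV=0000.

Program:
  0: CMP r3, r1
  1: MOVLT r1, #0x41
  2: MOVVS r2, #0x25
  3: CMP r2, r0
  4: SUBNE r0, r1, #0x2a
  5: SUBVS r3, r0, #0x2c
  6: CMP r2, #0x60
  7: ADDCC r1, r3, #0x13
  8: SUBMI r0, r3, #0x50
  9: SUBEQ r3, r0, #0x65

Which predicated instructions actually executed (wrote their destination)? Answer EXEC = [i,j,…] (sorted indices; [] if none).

EXEC = [1,4,8]

[0] flags=1000 → (cmp)
[1] flags=1000 LT?T → r1=0x41
[2] flags=1000 VS?F → skip
[3] flags=0010 → (cmp)
[4] flags=0010 NE?T → r0=0x17
[5] flags=0010 VS?F → skip
[6] flags=1010 → (cmp)
[7] flags=1010 CC?F → skip
[8] flags=1010 MI?T → r0=0x57
[9] flags=1010 EQ?F → skip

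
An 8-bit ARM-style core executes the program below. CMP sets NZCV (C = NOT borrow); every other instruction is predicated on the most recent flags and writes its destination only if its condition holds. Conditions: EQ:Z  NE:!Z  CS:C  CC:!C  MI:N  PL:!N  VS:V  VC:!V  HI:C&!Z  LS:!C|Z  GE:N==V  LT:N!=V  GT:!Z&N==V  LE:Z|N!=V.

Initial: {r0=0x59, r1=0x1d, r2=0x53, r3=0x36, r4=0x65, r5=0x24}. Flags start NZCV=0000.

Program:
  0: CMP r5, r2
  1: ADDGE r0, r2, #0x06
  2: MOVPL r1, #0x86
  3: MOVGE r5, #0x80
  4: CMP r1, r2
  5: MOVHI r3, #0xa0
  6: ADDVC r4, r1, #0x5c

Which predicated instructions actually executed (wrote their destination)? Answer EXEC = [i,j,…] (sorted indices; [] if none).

EXEC = [6]

[0] flags=1000 → (cmp)
[1] flags=1000 GE?F → skip
[2] flags=1000 PL?F → skip
[3] flags=1000 GE?F → skip
[4] flags=1000 → (cmp)
[5] flags=1000 HI?F → skip
[6] flags=1000 VC?T → r4=0x79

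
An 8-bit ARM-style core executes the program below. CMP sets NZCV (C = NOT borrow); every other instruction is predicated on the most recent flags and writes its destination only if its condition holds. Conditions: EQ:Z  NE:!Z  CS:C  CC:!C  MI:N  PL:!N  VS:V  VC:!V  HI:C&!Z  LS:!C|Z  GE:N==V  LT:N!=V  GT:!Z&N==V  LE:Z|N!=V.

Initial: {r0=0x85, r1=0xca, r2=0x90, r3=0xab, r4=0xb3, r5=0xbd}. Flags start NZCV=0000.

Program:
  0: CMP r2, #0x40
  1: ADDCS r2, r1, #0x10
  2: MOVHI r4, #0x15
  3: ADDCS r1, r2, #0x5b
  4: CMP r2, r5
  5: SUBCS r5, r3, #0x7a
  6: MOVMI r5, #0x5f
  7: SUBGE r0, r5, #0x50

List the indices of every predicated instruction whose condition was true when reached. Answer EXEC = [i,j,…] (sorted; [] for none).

[0] flags=0011 → (cmp)
[1] flags=0011 CS?T → r2=0xda
[2] flags=0011 HI?T → r4=0x15
[3] flags=0011 CS?T → r1=0x35
[4] flags=0010 → (cmp)
[5] flags=0010 CS?T → r5=0x31
[6] flags=0010 MI?F → skip
[7] flags=0010 GE?T → r0=0xe1

EXEC = [1,2,3,5,7]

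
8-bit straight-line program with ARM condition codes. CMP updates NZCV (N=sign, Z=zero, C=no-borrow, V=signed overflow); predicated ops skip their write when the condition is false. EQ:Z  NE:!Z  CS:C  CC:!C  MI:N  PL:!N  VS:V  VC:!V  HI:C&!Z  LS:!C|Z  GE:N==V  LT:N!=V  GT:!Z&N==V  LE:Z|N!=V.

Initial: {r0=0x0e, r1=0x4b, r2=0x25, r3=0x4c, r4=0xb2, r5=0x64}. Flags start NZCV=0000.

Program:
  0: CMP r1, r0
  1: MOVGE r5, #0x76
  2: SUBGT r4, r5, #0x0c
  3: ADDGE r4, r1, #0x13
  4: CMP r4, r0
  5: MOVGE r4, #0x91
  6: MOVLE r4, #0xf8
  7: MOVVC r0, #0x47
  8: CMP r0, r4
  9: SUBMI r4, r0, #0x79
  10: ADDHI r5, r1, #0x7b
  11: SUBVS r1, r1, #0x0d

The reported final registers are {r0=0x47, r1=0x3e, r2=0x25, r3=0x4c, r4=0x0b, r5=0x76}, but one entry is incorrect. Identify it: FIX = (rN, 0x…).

[0] flags=0010 → (cmp)
[1] flags=0010 GE?T → r5=0x76
[2] flags=0010 GT?T → r4=0x6a
[3] flags=0010 GE?T → r4=0x5e
[4] flags=0010 → (cmp)
[5] flags=0010 GE?T → r4=0x91
[6] flags=0010 LE?F → skip
[7] flags=0010 VC?T → r0=0x47
[8] flags=1001 → (cmp)
[9] flags=1001 MI?T → r4=0xce
[10] flags=1001 HI?F → skip
[11] flags=1001 VS?T → r1=0x3e

FIX = (r4, 0xce)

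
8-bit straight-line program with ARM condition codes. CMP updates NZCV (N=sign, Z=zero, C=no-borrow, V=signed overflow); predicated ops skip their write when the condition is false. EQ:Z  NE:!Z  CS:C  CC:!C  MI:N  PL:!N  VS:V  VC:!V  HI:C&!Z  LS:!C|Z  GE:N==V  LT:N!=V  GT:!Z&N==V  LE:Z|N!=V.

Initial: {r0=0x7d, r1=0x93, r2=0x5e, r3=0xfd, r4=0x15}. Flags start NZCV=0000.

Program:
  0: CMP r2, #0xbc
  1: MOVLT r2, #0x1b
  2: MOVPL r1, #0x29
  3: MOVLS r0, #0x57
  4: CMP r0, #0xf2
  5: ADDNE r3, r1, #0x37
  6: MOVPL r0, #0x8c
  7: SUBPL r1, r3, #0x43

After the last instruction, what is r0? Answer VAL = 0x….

0: ✓ CMP  NZCV=1001
1: · MOVLT
2: · MOVPL
3: ✓ MOVLS  r0←0x57
4: ✓ CMP  NZCV=0000
5: ✓ ADDNE  r3←0xca
6: ✓ MOVPL  r0←0x8c
7: ✓ SUBPL  r1←0x87

VAL = 0x8c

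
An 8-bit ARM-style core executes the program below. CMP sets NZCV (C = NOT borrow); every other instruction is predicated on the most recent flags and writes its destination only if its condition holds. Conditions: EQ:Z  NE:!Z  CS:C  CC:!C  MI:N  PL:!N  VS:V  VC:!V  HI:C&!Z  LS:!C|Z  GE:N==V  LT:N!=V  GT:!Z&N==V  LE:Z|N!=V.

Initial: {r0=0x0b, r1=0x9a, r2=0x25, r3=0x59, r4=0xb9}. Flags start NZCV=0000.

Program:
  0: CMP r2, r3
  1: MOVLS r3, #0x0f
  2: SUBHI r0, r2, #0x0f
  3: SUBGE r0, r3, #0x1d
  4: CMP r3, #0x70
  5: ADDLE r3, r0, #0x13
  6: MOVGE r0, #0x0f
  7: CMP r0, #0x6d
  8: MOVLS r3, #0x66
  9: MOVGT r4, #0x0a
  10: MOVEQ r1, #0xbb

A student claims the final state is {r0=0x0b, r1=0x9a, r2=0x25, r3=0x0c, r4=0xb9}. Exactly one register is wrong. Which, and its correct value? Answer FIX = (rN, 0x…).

FIX = (r3, 0x66)

[0] flags=1000 → (cmp)
[1] flags=1000 LS?T → r3=0x0f
[2] flags=1000 HI?F → skip
[3] flags=1000 GE?F → skip
[4] flags=1000 → (cmp)
[5] flags=1000 LE?T → r3=0x1e
[6] flags=1000 GE?F → skip
[7] flags=1000 → (cmp)
[8] flags=1000 LS?T → r3=0x66
[9] flags=1000 GT?F → skip
[10] flags=1000 EQ?F → skip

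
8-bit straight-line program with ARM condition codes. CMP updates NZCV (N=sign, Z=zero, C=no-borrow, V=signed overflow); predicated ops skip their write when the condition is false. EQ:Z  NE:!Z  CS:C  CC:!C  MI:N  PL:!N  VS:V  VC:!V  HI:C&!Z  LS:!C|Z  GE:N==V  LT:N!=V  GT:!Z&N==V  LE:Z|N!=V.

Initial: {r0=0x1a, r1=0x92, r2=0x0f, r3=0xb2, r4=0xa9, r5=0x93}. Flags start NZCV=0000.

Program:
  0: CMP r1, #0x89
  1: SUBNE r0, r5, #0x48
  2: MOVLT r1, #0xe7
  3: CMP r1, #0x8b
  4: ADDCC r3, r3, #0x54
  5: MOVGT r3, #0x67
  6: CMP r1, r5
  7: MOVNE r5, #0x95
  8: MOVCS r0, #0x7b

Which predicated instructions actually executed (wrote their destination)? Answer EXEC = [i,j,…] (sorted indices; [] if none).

EXEC = [1,5,7]

0: ✓ CMP  NZCV=0010
1: ✓ SUBNE  r0←0x4b
2: · MOVLT
3: ✓ CMP  NZCV=0010
4: · ADDCC
5: ✓ MOVGT  r3←0x67
6: ✓ CMP  NZCV=1000
7: ✓ MOVNE  r5←0x95
8: · MOVCS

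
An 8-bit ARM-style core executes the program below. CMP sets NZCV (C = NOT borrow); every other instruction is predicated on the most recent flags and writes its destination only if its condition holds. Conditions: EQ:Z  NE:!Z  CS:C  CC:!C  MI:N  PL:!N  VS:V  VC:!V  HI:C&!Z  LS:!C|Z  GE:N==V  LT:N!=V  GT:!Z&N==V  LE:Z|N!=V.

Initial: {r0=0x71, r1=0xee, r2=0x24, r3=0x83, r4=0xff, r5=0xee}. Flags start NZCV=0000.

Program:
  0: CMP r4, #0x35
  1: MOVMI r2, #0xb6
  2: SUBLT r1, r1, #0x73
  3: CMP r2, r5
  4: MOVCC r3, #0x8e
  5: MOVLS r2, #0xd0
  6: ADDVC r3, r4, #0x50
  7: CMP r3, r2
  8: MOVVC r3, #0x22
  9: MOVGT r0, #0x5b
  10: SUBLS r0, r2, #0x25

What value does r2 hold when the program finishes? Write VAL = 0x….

0: ✓ CMP  NZCV=1010
1: ✓ MOVMI  r2←0xb6
2: ✓ SUBLT  r1←0x7b
3: ✓ CMP  NZCV=1000
4: ✓ MOVCC  r3←0x8e
5: ✓ MOVLS  r2←0xd0
6: ✓ ADDVC  r3←0x4f
7: ✓ CMP  NZCV=0000
8: ✓ MOVVC  r3←0x22
9: ✓ MOVGT  r0←0x5b
10: ✓ SUBLS  r0←0xab

VAL = 0xd0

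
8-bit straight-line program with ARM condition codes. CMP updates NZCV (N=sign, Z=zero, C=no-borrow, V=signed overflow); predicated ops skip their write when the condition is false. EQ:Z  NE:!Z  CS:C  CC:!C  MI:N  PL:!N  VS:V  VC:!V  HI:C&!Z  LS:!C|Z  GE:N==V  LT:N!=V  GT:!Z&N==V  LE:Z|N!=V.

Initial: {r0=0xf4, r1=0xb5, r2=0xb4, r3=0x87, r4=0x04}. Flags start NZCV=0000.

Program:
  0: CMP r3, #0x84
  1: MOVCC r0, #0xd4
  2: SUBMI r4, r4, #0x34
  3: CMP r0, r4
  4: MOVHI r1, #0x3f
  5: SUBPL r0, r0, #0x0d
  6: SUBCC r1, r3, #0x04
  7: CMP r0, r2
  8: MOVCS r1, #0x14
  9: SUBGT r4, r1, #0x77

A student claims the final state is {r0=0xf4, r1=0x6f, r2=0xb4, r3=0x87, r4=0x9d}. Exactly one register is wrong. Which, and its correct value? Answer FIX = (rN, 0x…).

[0] flags=0010 → (cmp)
[1] flags=0010 CC?F → skip
[2] flags=0010 MI?F → skip
[3] flags=1010 → (cmp)
[4] flags=1010 HI?T → r1=0x3f
[5] flags=1010 PL?F → skip
[6] flags=1010 CC?F → skip
[7] flags=0010 → (cmp)
[8] flags=0010 CS?T → r1=0x14
[9] flags=0010 GT?T → r4=0x9d

FIX = (r1, 0x14)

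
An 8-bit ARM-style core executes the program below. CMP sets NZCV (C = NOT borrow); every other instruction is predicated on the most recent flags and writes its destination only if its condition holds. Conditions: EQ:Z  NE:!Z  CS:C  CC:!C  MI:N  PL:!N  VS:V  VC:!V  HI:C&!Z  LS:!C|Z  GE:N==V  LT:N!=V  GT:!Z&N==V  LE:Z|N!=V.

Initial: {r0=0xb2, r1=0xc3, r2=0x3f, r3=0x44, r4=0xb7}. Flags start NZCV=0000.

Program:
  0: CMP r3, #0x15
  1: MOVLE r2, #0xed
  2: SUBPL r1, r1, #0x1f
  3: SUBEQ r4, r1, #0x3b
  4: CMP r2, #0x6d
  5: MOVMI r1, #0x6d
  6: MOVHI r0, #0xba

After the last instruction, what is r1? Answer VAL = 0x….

VAL = 0x6d

0: ✓ CMP  NZCV=0010
1: · MOVLE
2: ✓ SUBPL  r1←0xa4
3: · SUBEQ
4: ✓ CMP  NZCV=1000
5: ✓ MOVMI  r1←0x6d
6: · MOVHI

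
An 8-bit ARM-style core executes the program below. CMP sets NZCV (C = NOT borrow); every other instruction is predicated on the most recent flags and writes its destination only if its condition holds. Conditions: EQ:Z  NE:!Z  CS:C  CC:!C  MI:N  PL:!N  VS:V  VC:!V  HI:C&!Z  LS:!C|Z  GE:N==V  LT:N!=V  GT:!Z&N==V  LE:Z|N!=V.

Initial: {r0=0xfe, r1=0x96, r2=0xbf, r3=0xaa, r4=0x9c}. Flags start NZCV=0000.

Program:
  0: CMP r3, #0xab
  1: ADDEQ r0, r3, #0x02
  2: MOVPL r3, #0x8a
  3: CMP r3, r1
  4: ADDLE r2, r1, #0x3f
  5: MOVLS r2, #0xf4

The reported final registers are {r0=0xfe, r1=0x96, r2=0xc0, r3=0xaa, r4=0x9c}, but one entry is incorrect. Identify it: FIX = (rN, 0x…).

FIX = (r2, 0xbf)

0: ✓ CMP  NZCV=1000
1: · ADDEQ
2: · MOVPL
3: ✓ CMP  NZCV=0010
4: · ADDLE
5: · MOVLS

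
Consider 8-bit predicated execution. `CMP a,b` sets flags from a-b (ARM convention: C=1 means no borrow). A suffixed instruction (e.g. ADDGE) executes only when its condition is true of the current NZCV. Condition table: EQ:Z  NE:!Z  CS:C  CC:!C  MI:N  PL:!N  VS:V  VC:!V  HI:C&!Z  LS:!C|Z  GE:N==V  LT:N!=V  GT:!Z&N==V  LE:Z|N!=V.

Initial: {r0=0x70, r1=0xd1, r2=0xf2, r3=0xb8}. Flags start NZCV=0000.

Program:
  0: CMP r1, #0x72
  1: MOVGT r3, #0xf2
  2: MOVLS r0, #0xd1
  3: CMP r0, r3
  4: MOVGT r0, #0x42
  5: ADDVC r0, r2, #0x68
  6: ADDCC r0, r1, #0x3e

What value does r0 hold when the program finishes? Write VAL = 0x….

0: ✓ CMP  NZCV=0011
1: · MOVGT
2: · MOVLS
3: ✓ CMP  NZCV=1001
4: ✓ MOVGT  r0←0x42
5: · ADDVC
6: ✓ ADDCC  r0←0x0f

VAL = 0x0f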